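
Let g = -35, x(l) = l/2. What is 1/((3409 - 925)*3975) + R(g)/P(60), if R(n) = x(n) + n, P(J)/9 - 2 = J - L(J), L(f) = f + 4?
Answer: 7199719/2468475 ≈ 2.9167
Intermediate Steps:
L(f) = 4 + f
x(l) = l/2 (x(l) = l*(1/2) = l/2)
P(J) = -18 (P(J) = 18 + 9*(J - (4 + J)) = 18 + 9*(J + (-4 - J)) = 18 + 9*(-4) = 18 - 36 = -18)
R(n) = 3*n/2 (R(n) = n/2 + n = 3*n/2)
1/((3409 - 925)*3975) + R(g)/P(60) = 1/((3409 - 925)*3975) + ((3/2)*(-35))/(-18) = (1/3975)/2484 - 105/2*(-1/18) = (1/2484)*(1/3975) + 35/12 = 1/9873900 + 35/12 = 7199719/2468475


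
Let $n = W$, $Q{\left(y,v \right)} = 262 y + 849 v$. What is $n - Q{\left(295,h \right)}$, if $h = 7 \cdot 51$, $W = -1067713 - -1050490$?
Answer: $-397606$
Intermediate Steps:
$W = -17223$ ($W = -1067713 + 1050490 = -17223$)
$h = 357$
$n = -17223$
$n - Q{\left(295,h \right)} = -17223 - \left(262 \cdot 295 + 849 \cdot 357\right) = -17223 - \left(77290 + 303093\right) = -17223 - 380383 = -397606$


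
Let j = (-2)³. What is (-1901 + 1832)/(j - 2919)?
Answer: 69/2927 ≈ 0.023574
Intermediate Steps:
j = -8
(-1901 + 1832)/(j - 2919) = (-1901 + 1832)/(-8 - 2919) = -69/(-2927) = -69*(-1/2927) = 69/2927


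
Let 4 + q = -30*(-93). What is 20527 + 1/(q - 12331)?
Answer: 195930214/9545 ≈ 20527.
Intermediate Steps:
q = 2786 (q = -4 - 30*(-93) = -4 + 2790 = 2786)
20527 + 1/(q - 12331) = 20527 + 1/(2786 - 12331) = 20527 + 1/(-9545) = 20527 - 1/9545 = 195930214/9545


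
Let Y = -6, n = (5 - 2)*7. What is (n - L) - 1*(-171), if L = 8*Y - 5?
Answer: 245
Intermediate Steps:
n = 21 (n = 3*7 = 21)
L = -53 (L = 8*(-6) - 5 = -48 - 5 = -53)
(n - L) - 1*(-171) = (21 - 1*(-53)) - 1*(-171) = (21 + 53) + 171 = 74 + 171 = 245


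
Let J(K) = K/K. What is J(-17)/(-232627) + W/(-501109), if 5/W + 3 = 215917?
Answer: -108197611761/25169415254520502 ≈ -4.2988e-6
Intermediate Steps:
W = 5/215914 (W = 5/(-3 + 215917) = 5/215914 ≈ 2.3157e-5)
J(K) = 1
J(-17)/(-232627) + W/(-501109) = 1/(-232627) + (5/215914)/(-501109) = 1*(-1/232627) + (5/215914)*(-1/501109) = -1/232627 - 5/108196448626 = -108197611761/25169415254520502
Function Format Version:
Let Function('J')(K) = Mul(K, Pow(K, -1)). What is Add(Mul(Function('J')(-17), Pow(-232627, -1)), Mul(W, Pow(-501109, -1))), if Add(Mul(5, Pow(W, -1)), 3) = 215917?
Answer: Rational(-108197611761, 25169415254520502) ≈ -4.2988e-6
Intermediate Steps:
W = Rational(5, 215914) (W = Mul(5, Pow(Add(-3, 215917), -1)) = Mul(5, Pow(215914, -1)) = Mul(5, Rational(1, 215914)) = Rational(5, 215914) ≈ 2.3157e-5)
Function('J')(K) = 1
Add(Mul(Function('J')(-17), Pow(-232627, -1)), Mul(W, Pow(-501109, -1))) = Add(Mul(1, Pow(-232627, -1)), Mul(Rational(5, 215914), Pow(-501109, -1))) = Add(Mul(1, Rational(-1, 232627)), Mul(Rational(5, 215914), Rational(-1, 501109))) = Add(Rational(-1, 232627), Rational(-5, 108196448626)) = Rational(-108197611761, 25169415254520502)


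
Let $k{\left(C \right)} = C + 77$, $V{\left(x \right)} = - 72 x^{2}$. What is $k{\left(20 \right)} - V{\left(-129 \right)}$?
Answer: $1198249$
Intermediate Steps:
$k{\left(C \right)} = 77 + C$
$k{\left(20 \right)} - V{\left(-129 \right)} = \left(77 + 20\right) - - 72 \left(-129\right)^{2} = 97 - \left(-72\right) 16641 = 97 - -1198152 = 97 + 1198152 = 1198249$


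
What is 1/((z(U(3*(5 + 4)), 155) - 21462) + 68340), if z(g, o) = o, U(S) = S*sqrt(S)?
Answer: 1/47033 ≈ 2.1262e-5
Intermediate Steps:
U(S) = S**(3/2)
1/((z(U(3*(5 + 4)), 155) - 21462) + 68340) = 1/((155 - 21462) + 68340) = 1/(-21307 + 68340) = 1/47033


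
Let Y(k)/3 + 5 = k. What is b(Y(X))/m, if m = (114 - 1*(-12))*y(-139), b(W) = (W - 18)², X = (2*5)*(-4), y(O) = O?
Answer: -2601/1946 ≈ -1.3366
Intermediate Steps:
X = -40 (X = 10*(-4) = -40)
Y(k) = -15 + 3*k
b(W) = (-18 + W)²
m = -17514 (m = (114 - 1*(-12))*(-139) = (114 + 12)*(-139) = 126*(-139) = -17514)
b(Y(X))/m = (-18 + (-15 + 3*(-40)))²/(-17514) = (-18 + (-15 - 120))²*(-1/17514) = (-18 - 135)²*(-1/17514) = (-153)²*(-1/17514) = 23409*(-1/17514) = -2601/1946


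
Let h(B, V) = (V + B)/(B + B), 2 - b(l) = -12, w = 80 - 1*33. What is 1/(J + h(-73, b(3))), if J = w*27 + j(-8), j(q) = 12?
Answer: 146/187085 ≈ 0.00078039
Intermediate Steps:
w = 47 (w = 80 - 33 = 47)
b(l) = 14 (b(l) = 2 - 1*(-12) = 2 + 12 = 14)
h(B, V) = (B + V)/(2*B) (h(B, V) = (B + V)/((2*B)) = (B + V)*(1/(2*B)) = (B + V)/(2*B))
J = 1281 (J = 47*27 + 12 = 1269 + 12 = 1281)
1/(J + h(-73, b(3))) = 1/(1281 + (1/2)*(-73 + 14)/(-73)) = 1/(1281 + (1/2)*(-1/73)*(-59)) = 1/(1281 + 59/146) = 1/(187085/146) = 146/187085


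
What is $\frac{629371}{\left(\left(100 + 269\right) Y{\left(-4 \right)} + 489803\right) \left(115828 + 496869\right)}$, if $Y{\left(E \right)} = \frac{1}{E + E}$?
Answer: $\frac{5034968}{2400580544335} \approx 2.0974 \cdot 10^{-6}$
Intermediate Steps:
$Y{\left(E \right)} = \frac{1}{2 E}$
$\frac{629371}{\left(\left(100 + 269\right) Y{\left(-4 \right)} + 489803\right) \left(115828 + 496869\right)} = \frac{629371}{\left(\left(100 + 269\right) \frac{1}{2 \left(-4\right)} + 489803\right) \left(115828 + 496869\right)} = \frac{629371}{\left(369 \cdot \frac{1}{2} \left(- \frac{1}{4}\right) + 489803\right) 612697} = \frac{629371}{\left(369 \left(- \frac{1}{8}\right) + 489803\right) 612697} = \frac{629371}{\left(- \frac{369}{8} + 489803\right) 612697} = \frac{629371}{\frac{3918055}{8} \cdot 612697} = \frac{629371}{\frac{2400580544335}{8}} = 629371 \cdot \frac{8}{2400580544335} = \frac{5034968}{2400580544335}$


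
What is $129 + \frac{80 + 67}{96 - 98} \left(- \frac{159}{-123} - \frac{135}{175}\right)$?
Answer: $\frac{18591}{205} \approx 90.688$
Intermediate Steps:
$129 + \frac{80 + 67}{96 - 98} \left(- \frac{159}{-123} - \frac{135}{175}\right) = 129 + \frac{147}{-2} \left(\left(-159\right) \left(- \frac{1}{123}\right) - \frac{27}{35}\right) = 129 + 147 \left(- \frac{1}{2}\right) \left(\frac{53}{41} - \frac{27}{35}\right) = 129 - \frac{7854}{205} = \frac{18591}{205}$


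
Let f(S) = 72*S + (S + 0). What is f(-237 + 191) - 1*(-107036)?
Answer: 103678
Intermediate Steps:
f(S) = 73*S (f(S) = 72*S + S = 73*S)
f(-237 + 191) - 1*(-107036) = 73*(-237 + 191) - 1*(-107036) = 73*(-46) + 107036 = -3358 + 107036 = 103678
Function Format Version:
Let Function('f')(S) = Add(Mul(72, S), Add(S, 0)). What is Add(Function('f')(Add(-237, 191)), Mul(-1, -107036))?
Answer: 103678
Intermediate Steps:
Function('f')(S) = Mul(73, S) (Function('f')(S) = Add(Mul(72, S), S) = Mul(73, S))
Add(Function('f')(Add(-237, 191)), Mul(-1, -107036)) = Add(Mul(73, Add(-237, 191)), Mul(-1, -107036)) = Add(Mul(73, -46), 107036) = Add(-3358, 107036) = 103678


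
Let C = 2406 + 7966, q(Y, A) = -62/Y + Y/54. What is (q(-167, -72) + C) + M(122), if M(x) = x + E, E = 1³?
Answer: 94619369/9018 ≈ 10492.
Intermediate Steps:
E = 1
q(Y, A) = -62/Y + Y/54 (q(Y, A) = -62/Y + Y*(1/54) = -62/Y + Y/54)
M(x) = 1 + x (M(x) = x + 1 = 1 + x)
C = 10372
(q(-167, -72) + C) + M(122) = ((-62/(-167) + (1/54)*(-167)) + 10372) + (1 + 122) = ((-62*(-1/167) - 167/54) + 10372) + 123 = ((62/167 - 167/54) + 10372) + 123 = (-24541/9018 + 10372) + 123 = 93510155/9018 + 123 = 94619369/9018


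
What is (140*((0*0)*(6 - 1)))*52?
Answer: 0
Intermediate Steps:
(140*((0*0)*(6 - 1)))*52 = (140*(0*5))*52 = (140*0)*52 = 0*52 = 0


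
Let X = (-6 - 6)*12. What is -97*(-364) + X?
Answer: 35164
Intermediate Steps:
X = -144 (X = -12*12 = -144)
-97*(-364) + X = -97*(-364) - 144 = 35308 - 144 = 35164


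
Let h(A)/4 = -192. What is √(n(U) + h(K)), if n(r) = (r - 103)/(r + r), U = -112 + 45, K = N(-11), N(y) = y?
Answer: I*√3441857/67 ≈ 27.69*I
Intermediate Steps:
K = -11
h(A) = -768 (h(A) = 4*(-192) = -768)
U = -67
n(r) = (-103 + r)/(2*r) (n(r) = (-103 + r)/((2*r)) = (-103 + r)*(1/(2*r)) = (-103 + r)/(2*r))
√(n(U) + h(K)) = √((½)*(-103 - 67)/(-67) - 768) = √((½)*(-1/67)*(-170) - 768) = √(85/67 - 768) = √(-51371/67) = I*√3441857/67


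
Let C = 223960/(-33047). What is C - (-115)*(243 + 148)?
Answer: 1485734395/33047 ≈ 44958.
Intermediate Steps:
C = -223960/33047 (C = 223960*(-1/33047) = -223960/33047 ≈ -6.7770)
C - (-115)*(243 + 148) = -223960/33047 - (-115)*(243 + 148) = -223960/33047 - (-115)*391 = -223960/33047 - 1*(-44965) = -223960/33047 + 44965 = 1485734395/33047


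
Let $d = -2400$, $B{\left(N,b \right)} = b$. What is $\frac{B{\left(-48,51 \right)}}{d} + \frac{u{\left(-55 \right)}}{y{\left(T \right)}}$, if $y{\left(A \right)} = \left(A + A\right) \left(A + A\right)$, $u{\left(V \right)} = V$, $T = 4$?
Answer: $- \frac{1409}{1600} \approx -0.88062$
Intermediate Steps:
$y{\left(A \right)} = 4 A^{2}$ ($y{\left(A \right)} = 2 A 2 A = 4 A^{2}$)
$\frac{B{\left(-48,51 \right)}}{d} + \frac{u{\left(-55 \right)}}{y{\left(T \right)}} = \frac{51}{-2400} - \frac{55}{4 \cdot 4^{2}} = 51 \left(- \frac{1}{2400}\right) - \frac{55}{4 \cdot 16} = - \frac{17}{800} - \frac{55}{64} = - \frac{1409}{1600}$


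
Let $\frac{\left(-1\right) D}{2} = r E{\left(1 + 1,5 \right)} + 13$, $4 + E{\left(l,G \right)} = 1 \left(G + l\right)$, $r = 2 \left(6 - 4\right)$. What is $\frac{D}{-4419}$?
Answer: $\frac{50}{4419} \approx 0.011315$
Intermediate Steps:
$r = 4$ ($r = 2 \cdot 2 = 4$)
$E{\left(l,G \right)} = -4 + G + l$ ($E{\left(l,G \right)} = -4 + 1 \left(G + l\right) = -4 + \left(G + l\right) = -4 + G + l$)
$D = -50$ ($D = - 2 \left(4 \left(-4 + 5 + \left(1 + 1\right)\right) + 13\right) = - 2 \left(4 \left(-4 + 5 + 2\right) + 13\right) = - 2 \left(4 \cdot 3 + 13\right) = - 2 \left(12 + 13\right) = \left(-2\right) 25 = -50$)
$\frac{D}{-4419} = - \frac{50}{-4419} = \left(-50\right) \left(- \frac{1}{4419}\right) = \frac{50}{4419}$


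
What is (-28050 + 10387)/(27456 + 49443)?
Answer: -17663/76899 ≈ -0.22969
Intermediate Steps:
(-28050 + 10387)/(27456 + 49443) = -17663/76899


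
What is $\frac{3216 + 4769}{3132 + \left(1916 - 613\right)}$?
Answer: $\frac{1597}{887} \approx 1.8005$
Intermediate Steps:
$\frac{3216 + 4769}{3132 + \left(1916 - 613\right)} = \frac{7985}{3132 + 1303} = \frac{7985}{4435} = 7985 \cdot \frac{1}{4435} = \frac{1597}{887}$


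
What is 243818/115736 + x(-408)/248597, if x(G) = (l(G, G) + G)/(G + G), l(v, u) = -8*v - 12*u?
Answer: 30305661927/14385811196 ≈ 2.1066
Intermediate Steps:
l(v, u) = -12*u - 8*v
x(G) = -19/2 (x(G) = ((-12*G - 8*G) + G)/(G + G) = (-20*G + G)/((2*G)) = (-19*G)*(1/(2*G)) = -19/2)
243818/115736 + x(-408)/248597 = 243818/115736 - 19/2/248597 = 243818*(1/115736) - 19/2*1/248597 = 121909/57868 - 19/497194 = 30305661927/14385811196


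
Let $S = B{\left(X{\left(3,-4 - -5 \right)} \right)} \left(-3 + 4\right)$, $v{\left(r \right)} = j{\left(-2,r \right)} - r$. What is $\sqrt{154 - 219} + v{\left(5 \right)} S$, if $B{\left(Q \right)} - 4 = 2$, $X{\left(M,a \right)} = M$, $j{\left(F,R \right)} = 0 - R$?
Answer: $-60 + i \sqrt{65} \approx -60.0 + 8.0623 i$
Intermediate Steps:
$j{\left(F,R \right)} = - R$
$v{\left(r \right)} = - 2 r$ ($v{\left(r \right)} = - r - r = - 2 r$)
$B{\left(Q \right)} = 6$ ($B{\left(Q \right)} = 4 + 2 = 6$)
$S = 6$ ($S = 6 \left(-3 + 4\right) = 6 \cdot 1 = 6$)
$\sqrt{154 - 219} + v{\left(5 \right)} S = \sqrt{154 - 219} + \left(-2\right) 5 \cdot 6 = \sqrt{-65} - 60 = i \sqrt{65} - 60 = -60 + i \sqrt{65}$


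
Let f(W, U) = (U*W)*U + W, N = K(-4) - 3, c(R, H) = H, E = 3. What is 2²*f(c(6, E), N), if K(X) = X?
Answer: 600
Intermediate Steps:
N = -7 (N = -4 - 3 = -7)
f(W, U) = W + W*U² (f(W, U) = W*U² + W = W + W*U²)
2²*f(c(6, E), N) = 2²*(3*(1 + (-7)²)) = 4*(3*(1 + 49)) = 4*(3*50) = 4*150 = 600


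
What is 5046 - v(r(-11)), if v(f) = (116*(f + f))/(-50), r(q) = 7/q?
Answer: 1386838/275 ≈ 5043.0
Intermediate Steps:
v(f) = -116*f/25 (v(f) = (116*(2*f))*(-1/50) = (232*f)*(-1/50) = -116*f/25)
5046 - v(r(-11)) = 5046 - (-116)*7/(-11)/25 = 5046 - (-116)*7*(-1/11)/25 = 5046 - (-116)*(-7)/(25*11) = 5046 - 1*812/275 = 5046 - 812/275 = 1386838/275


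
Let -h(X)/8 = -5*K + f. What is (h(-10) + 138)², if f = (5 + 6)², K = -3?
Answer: 902500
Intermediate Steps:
f = 121 (f = 11² = 121)
h(X) = -1088 (h(X) = -8*(-5*(-3) + 121) = -8*(15 + 121) = -8*136 = -1088)
(h(-10) + 138)² = (-1088 + 138)² = (-950)² = 902500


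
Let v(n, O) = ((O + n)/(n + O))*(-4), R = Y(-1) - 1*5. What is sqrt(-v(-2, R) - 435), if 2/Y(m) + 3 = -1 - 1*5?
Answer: I*sqrt(431) ≈ 20.761*I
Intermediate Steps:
Y(m) = -2/9 (Y(m) = 2/(-3 + (-1 - 1*5)) = 2/(-3 + (-1 - 5)) = 2/(-3 - 6) = 2/(-9) = 2*(-1/9) = -2/9)
R = -47/9 (R = -2/9 - 1*5 = -2/9 - 5 = -47/9 ≈ -5.2222)
v(n, O) = -4 (v(n, O) = ((O + n)/(O + n))*(-4) = 1*(-4) = -4)
sqrt(-v(-2, R) - 435) = sqrt(-1*(-4) - 435) = sqrt(4 - 435) = sqrt(-431) = I*sqrt(431)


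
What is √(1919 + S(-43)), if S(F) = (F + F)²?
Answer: 9*√115 ≈ 96.514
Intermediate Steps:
S(F) = 4*F² (S(F) = (2*F)² = 4*F²)
√(1919 + S(-43)) = √(1919 + 4*(-43)²) = √(1919 + 4*1849) = √(1919 + 7396) = √9315 = 9*√115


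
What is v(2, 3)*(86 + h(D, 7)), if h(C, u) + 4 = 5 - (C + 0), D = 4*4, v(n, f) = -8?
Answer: -568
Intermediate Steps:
D = 16
h(C, u) = 1 - C (h(C, u) = -4 + (5 - (C + 0)) = -4 + (5 - C) = 1 - C)
v(2, 3)*(86 + h(D, 7)) = -8*(86 + (1 - 1*16)) = -8*(86 + (1 - 16)) = -8*(86 - 15) = -8*71 = -568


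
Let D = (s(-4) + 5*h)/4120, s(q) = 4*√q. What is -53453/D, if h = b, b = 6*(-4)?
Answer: 412924425/226 + 27528295*I/226 ≈ 1.8271e+6 + 1.2181e+5*I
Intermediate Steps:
b = -24
h = -24
D = -3/103 + I/515 (D = (4*√(-4) + 5*(-24))/4120 = (4*(2*I) - 120)*(1/4120) = (8*I - 120)*(1/4120) = (-120 + 8*I)*(1/4120) = -3/103 + I/515 ≈ -0.029126 + 0.0019417*I)
-53453/D = -53453*265225*(-3/103 - I/515)/226 = -14177071925*(-3/103 - I/515)/226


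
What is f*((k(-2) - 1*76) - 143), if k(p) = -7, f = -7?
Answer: 1582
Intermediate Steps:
f*((k(-2) - 1*76) - 143) = -7*((-7 - 1*76) - 143) = -7*((-7 - 76) - 143) = -7*(-83 - 143) = -7*(-226) = 1582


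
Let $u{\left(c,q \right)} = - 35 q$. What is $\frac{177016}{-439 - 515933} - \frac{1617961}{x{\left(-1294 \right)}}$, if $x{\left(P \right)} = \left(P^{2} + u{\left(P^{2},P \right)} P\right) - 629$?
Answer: $- \frac{770192360563}{2449817354043} \approx -0.31439$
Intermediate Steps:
$x{\left(P \right)} = -629 - 34 P^{2}$ ($x{\left(P \right)} = \left(P^{2} + - 35 P P\right) - 629 = \left(P^{2} - 35 P^{2}\right) - 629 = - 34 P^{2} - 629 = -629 - 34 P^{2}$)
$\frac{177016}{-439 - 515933} - \frac{1617961}{x{\left(-1294 \right)}} = \frac{177016}{-439 - 515933} - \frac{1617961}{-629 - 34 \left(-1294\right)^{2}} = \frac{177016}{-439 - 515933} - \frac{1617961}{-629 - 56930824} = \frac{177016}{-516372} - \frac{1617961}{-629 - 56930824} = 177016 \left(- \frac{1}{516372}\right) - \frac{1617961}{-56931453} = - \frac{44254}{129093} - - \frac{1617961}{56931453} = - \frac{44254}{129093} + \frac{1617961}{56931453} = - \frac{770192360563}{2449817354043}$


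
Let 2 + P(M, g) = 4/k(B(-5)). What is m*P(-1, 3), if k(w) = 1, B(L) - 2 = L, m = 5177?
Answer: 10354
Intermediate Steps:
B(L) = 2 + L
P(M, g) = 2 (P(M, g) = -2 + 4/1 = -2 + 4*1 = -2 + 4 = 2)
m*P(-1, 3) = 5177*2 = 10354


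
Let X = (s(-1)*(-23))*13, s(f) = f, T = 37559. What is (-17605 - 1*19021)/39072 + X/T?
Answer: -29651161/31902288 ≈ -0.92944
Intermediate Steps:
X = 299 (X = -1*(-23)*13 = 23*13 = 299)
(-17605 - 1*19021)/39072 + X/T = (-17605 - 1*19021)/39072 + 299/37559 = (-17605 - 19021)*(1/39072) + 299*(1/37559) = -36626*1/39072 + 13/1633 = -18313/19536 + 13/1633 = -29651161/31902288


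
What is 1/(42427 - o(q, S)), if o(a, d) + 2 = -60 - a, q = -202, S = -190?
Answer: 1/42287 ≈ 2.3648e-5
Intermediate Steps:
o(a, d) = -62 - a (o(a, d) = -2 + (-60 - a) = -62 - a)
1/(42427 - o(q, S)) = 1/(42427 - (-62 - 1*(-202))) = 1/(42427 - (-62 + 202)) = 1/(42427 - 1*140) = 1/(42427 - 140) = 1/42287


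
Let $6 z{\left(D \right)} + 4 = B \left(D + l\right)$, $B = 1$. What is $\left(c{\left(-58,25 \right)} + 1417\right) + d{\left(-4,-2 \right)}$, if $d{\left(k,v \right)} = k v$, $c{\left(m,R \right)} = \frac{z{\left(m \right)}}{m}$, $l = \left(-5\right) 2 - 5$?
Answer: $\frac{495977}{348} \approx 1425.2$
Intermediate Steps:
$l = -15$ ($l = -10 - 5 = -15$)
$z{\left(D \right)} = - \frac{19}{6} + \frac{D}{6}$ ($z{\left(D \right)} = - \frac{2}{3} + \frac{1 \left(D - 15\right)}{6} = - \frac{2}{3} + \frac{1 \left(-15 + D\right)}{6} = - \frac{2}{3} + \frac{-15 + D}{6} = - \frac{2}{3} + \left(- \frac{5}{2} + \frac{D}{6}\right) = - \frac{19}{6} + \frac{D}{6}$)
$c{\left(m,R \right)} = \frac{- \frac{19}{6} + \frac{m}{6}}{m}$
$\left(c{\left(-58,25 \right)} + 1417\right) + d{\left(-4,-2 \right)} = \left(\frac{-19 - 58}{6 \left(-58\right)} + 1417\right) - -8 = \left(\frac{1}{6} \left(- \frac{1}{58}\right) \left(-77\right) + 1417\right) + 8 = \left(\frac{77}{348} + 1417\right) + 8 = \frac{493193}{348} + 8 = \frac{495977}{348}$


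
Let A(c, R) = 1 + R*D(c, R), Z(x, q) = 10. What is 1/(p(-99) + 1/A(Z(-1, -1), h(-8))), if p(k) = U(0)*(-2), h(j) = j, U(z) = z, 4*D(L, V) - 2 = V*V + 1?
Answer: -133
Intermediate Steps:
D(L, V) = 3/4 + V**2/4 (D(L, V) = 1/2 + (V*V + 1)/4 = 1/2 + (V**2 + 1)/4 = 1/2 + (1 + V**2)/4 = 1/2 + (1/4 + V**2/4) = 3/4 + V**2/4)
p(k) = 0 (p(k) = 0*(-2) = 0)
A(c, R) = 1 + R*(3/4 + R**2/4)
1/(p(-99) + 1/A(Z(-1, -1), h(-8))) = 1/(0 + 1/(1 + (1/4)*(-8)*(3 + (-8)**2))) = 1/(0 + 1/(1 + (1/4)*(-8)*(3 + 64))) = 1/(0 + 1/(1 + (1/4)*(-8)*67)) = 1/(0 + 1/(1 - 134)) = 1/(0 + 1/(-133)) = 1/(0 - 1/133) = 1/(-1/133) = -133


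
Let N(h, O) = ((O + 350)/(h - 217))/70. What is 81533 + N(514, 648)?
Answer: 847536034/10395 ≈ 81533.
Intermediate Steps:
N(h, O) = (350 + O)/(70*(-217 + h)) (N(h, O) = ((350 + O)/(-217 + h))*(1/70) = (350 + O)/(70*(-217 + h)))
81533 + N(514, 648) = 81533 + (350 + 648)/(70*(-217 + 514)) = 81533 + (1/70)*998/297 = 81533 + (1/70)*(1/297)*998 = 81533 + 499/10395 = 847536034/10395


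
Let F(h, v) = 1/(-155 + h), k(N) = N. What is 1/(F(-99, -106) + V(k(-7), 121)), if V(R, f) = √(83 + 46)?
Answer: 254/8322563 + 64516*√129/8322563 ≈ 0.088076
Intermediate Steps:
V(R, f) = √129
1/(F(-99, -106) + V(k(-7), 121)) = 1/(1/(-155 - 99) + √129) = 1/(1/(-254) + √129) = 1/(-1/254 + √129)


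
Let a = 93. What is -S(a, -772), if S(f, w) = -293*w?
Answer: -226196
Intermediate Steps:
-S(a, -772) = -(-293)*(-772) = -1*226196 = -226196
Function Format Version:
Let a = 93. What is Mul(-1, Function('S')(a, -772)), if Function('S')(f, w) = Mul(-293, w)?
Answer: -226196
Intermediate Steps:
Mul(-1, Function('S')(a, -772)) = Mul(-1, Mul(-293, -772)) = Mul(-1, 226196) = -226196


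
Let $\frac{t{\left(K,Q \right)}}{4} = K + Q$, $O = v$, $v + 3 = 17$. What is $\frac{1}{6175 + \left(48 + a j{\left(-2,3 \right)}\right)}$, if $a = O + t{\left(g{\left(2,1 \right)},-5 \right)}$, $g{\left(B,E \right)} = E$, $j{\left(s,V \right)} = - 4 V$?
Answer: $\frac{1}{6247} \approx 0.00016008$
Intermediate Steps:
$v = 14$ ($v = -3 + 17 = 14$)
$O = 14$
$t{\left(K,Q \right)} = 4 K + 4 Q$ ($t{\left(K,Q \right)} = 4 \left(K + Q\right) = 4 K + 4 Q$)
$a = -2$ ($a = 14 + \left(4 \cdot 1 + 4 \left(-5\right)\right) = 14 + \left(4 - 20\right) = 14 - 16 = -2$)
$\frac{1}{6175 + \left(48 + a j{\left(-2,3 \right)}\right)} = \frac{1}{6175 + \left(48 - 2 \left(\left(-4\right) 3\right)\right)} = \frac{1}{6175 + \left(48 - -24\right)} = \frac{1}{6175 + \left(48 + 24\right)} = \frac{1}{6175 + 72} = \frac{1}{6247}$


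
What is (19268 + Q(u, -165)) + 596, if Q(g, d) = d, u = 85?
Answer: 19699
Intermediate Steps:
(19268 + Q(u, -165)) + 596 = (19268 - 165) + 596 = 19103 + 596 = 19699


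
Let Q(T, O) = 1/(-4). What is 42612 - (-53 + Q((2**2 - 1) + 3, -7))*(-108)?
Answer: 36861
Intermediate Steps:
Q(T, O) = -1/4
42612 - (-53 + Q((2**2 - 1) + 3, -7))*(-108) = 42612 - (-53 - 1/4)*(-108) = 42612 - (-213)*(-108)/4 = 42612 - 1*5751 = 42612 - 5751 = 36861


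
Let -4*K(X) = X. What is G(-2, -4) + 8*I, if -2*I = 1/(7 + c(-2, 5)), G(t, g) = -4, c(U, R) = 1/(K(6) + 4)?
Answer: -168/37 ≈ -4.5405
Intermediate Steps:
K(X) = -X/4
c(U, R) = ⅖ (c(U, R) = 1/(-¼*6 + 4) = 1/(-3/2 + 4) = 1/(5/2) = ⅖)
I = -5/74 (I = -1/(2*(7 + ⅖)) = -1/(2*37/5) = -½*5/37 = -5/74 ≈ -0.067568)
G(-2, -4) + 8*I = -4 + 8*(-5/74) = -4 - 20/37 = -168/37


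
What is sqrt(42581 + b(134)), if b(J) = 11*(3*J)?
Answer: sqrt(47003) ≈ 216.80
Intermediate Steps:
b(J) = 33*J
sqrt(42581 + b(134)) = sqrt(42581 + 33*134) = sqrt(42581 + 4422) = sqrt(47003)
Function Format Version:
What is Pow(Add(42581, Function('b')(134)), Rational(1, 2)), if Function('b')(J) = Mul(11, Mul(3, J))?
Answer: Pow(47003, Rational(1, 2)) ≈ 216.80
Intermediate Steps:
Function('b')(J) = Mul(33, J)
Pow(Add(42581, Function('b')(134)), Rational(1, 2)) = Pow(Add(42581, Mul(33, 134)), Rational(1, 2)) = Pow(Add(42581, 4422), Rational(1, 2)) = Pow(47003, Rational(1, 2))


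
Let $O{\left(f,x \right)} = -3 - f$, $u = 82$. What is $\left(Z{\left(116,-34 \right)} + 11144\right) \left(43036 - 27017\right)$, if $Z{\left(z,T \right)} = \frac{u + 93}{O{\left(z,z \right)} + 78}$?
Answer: $\frac{7316341851}{41} \approx 1.7845 \cdot 10^{8}$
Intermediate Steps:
$Z{\left(z,T \right)} = \frac{175}{75 - z}$ ($Z{\left(z,T \right)} = \frac{82 + 93}{\left(-3 - z\right) + 78} = \frac{175}{75 - z}$)
$\left(Z{\left(116,-34 \right)} + 11144\right) \left(43036 - 27017\right) = \left(- \frac{175}{-75 + 116} + 11144\right) \left(43036 - 27017\right) = \left(- \frac{175}{41} + 11144\right) 16019 = \frac{456729}{41} \cdot 16019 = \frac{7316341851}{41}$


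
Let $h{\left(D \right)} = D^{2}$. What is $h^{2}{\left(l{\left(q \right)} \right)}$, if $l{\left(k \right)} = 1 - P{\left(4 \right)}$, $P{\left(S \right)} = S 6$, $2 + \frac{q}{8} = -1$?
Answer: $279841$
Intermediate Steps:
$q = -24$ ($q = -16 + 8 \left(-1\right) = -16 - 8 = -24$)
$P{\left(S \right)} = 6 S$
$l{\left(k \right)} = -23$ ($l{\left(k \right)} = 1 - 6 \cdot 4 = 1 - 24 = -23$)
$h^{2}{\left(l{\left(q \right)} \right)} = \left(\left(-23\right)^{2}\right)^{2} = 529^{2} = 279841$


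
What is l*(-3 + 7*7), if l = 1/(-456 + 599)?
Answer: 46/143 ≈ 0.32168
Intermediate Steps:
l = 1/143 ≈ 0.0069930
l*(-3 + 7*7) = (-3 + 7*7)/143 = (-3 + 49)/143 = (1/143)*46 = 46/143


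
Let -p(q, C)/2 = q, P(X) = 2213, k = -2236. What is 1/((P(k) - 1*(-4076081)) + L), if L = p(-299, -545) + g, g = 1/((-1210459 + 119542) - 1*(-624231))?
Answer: 466686/1903561791911 ≈ 2.4516e-7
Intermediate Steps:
p(q, C) = -2*q
g = -1/466686 (g = 1/(-1090917 + 624231) = 1/(-466686) = -1/466686 ≈ -2.1428e-6)
L = 279078227/466686 (L = -2*(-299) - 1/466686 = 598 - 1/466686 = 279078227/466686 ≈ 598.00)
1/((P(k) - 1*(-4076081)) + L) = 1/((2213 - 1*(-4076081)) + 279078227/466686) = 1/((2213 + 4076081) + 279078227/466686) = 1/(4078294 + 279078227/466686) = 1/(1903561791911/466686) = 466686/1903561791911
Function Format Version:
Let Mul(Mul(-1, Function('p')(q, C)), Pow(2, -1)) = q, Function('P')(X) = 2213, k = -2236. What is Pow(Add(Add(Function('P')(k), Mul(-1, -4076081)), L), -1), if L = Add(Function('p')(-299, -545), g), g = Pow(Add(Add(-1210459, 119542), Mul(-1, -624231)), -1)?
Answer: Rational(466686, 1903561791911) ≈ 2.4516e-7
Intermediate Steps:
Function('p')(q, C) = Mul(-2, q)
g = Rational(-1, 466686) (g = Pow(Add(-1090917, 624231), -1) = Pow(-466686, -1) = Rational(-1, 466686) ≈ -2.1428e-6)
L = Rational(279078227, 466686) (L = Add(Mul(-2, -299), Rational(-1, 466686)) = Add(598, Rational(-1, 466686)) = Rational(279078227, 466686) ≈ 598.00)
Pow(Add(Add(Function('P')(k), Mul(-1, -4076081)), L), -1) = Pow(Add(Add(2213, Mul(-1, -4076081)), Rational(279078227, 466686)), -1) = Pow(Add(Add(2213, 4076081), Rational(279078227, 466686)), -1) = Pow(Add(4078294, Rational(279078227, 466686)), -1) = Pow(Rational(1903561791911, 466686), -1) = Rational(466686, 1903561791911)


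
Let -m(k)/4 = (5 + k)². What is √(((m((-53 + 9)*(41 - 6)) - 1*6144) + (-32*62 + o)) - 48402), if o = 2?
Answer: 6*I*√263373 ≈ 3079.2*I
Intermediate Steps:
m(k) = -4*(5 + k)²
√(((m((-53 + 9)*(41 - 6)) - 1*6144) + (-32*62 + o)) - 48402) = √(((-4*(5 + (-53 + 9)*(41 - 6))² - 1*6144) + (-32*62 + 2)) - 48402) = √(((-4*(5 - 44*35)² - 6144) + (-1984 + 2)) - 48402) = √(((-4*(5 - 1540)² - 6144) - 1982) - 48402) = √(((-4*(-1535)² - 6144) - 1982) - 48402) = √(((-4*2356225 - 6144) - 1982) - 48402) = √(((-9424900 - 6144) - 1982) - 48402) = √((-9431044 - 1982) - 48402) = √(-9433026 - 48402) = √(-9481428) = 6*I*√263373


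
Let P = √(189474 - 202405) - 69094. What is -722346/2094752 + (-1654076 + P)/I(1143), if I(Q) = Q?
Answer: -601739907553/399050256 + I*√12931/1143 ≈ -1507.9 + 0.099488*I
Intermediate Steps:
P = -69094 + I*√12931 (P = √(-12931) - 69094 = I*√12931 - 69094 = -69094 + I*√12931 ≈ -69094.0 + 113.71*I)
-722346/2094752 + (-1654076 + P)/I(1143) = -722346/2094752 + (-1654076 + (-69094 + I*√12931))/1143 = -722346*1/2094752 + (-1723170 + I*√12931)*(1/1143) = -361173/1047376 + (-574390/381 + I*√12931/1143) = -601739907553/399050256 + I*√12931/1143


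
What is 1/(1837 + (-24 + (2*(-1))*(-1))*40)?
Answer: 1/957 ≈ 0.0010449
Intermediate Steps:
1/(1837 + (-24 + (2*(-1))*(-1))*40) = 1/(1837 + (-24 - 2*(-1))*40) = 1/(1837 + (-24 + 2)*40) = 1/(1837 - 22*40) = 1/(1837 - 880) = 1/957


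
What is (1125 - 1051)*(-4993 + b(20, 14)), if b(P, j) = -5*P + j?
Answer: -375846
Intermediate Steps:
b(P, j) = j - 5*P
(1125 - 1051)*(-4993 + b(20, 14)) = (1125 - 1051)*(-4993 + (14 - 5*20)) = 74*(-4993 + (14 - 100)) = 74*(-4993 - 86) = 74*(-5079) = -375846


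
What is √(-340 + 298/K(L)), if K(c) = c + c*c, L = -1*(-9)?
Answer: I*√75755/15 ≈ 18.349*I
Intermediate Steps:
L = 9
K(c) = c + c²
√(-340 + 298/K(L)) = √(-340 + 298/((9*(1 + 9)))) = √(-340 + 298/((9*10))) = √(-340 + 298/90) = √(-340 + 298*(1/90)) = √(-340 + 149/45) = √(-15151/45) = I*√75755/15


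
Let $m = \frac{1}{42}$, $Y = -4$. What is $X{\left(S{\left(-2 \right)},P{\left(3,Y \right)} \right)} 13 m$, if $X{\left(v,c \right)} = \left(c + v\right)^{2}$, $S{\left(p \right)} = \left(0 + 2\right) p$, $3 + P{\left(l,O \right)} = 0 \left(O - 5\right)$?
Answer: $\frac{91}{6} \approx 15.167$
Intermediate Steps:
$P{\left(l,O \right)} = -3$ ($P{\left(l,O \right)} = -3 + 0 \left(O - 5\right) = -3 + 0 \left(-5 + O\right) = -3 + 0 = -3$)
$S{\left(p \right)} = 2 p$
$m = \frac{1}{42} \approx 0.02381$
$X{\left(S{\left(-2 \right)},P{\left(3,Y \right)} \right)} 13 m = \left(-3 + 2 \left(-2\right)\right)^{2} \cdot 13 \cdot \frac{1}{42} = \left(-3 - 4\right)^{2} \cdot 13 \cdot \frac{1}{42} = \left(-7\right)^{2} \cdot 13 \cdot \frac{1}{42} = 49 \cdot 13 \cdot \frac{1}{42} = 637 \cdot \frac{1}{42} = \frac{91}{6}$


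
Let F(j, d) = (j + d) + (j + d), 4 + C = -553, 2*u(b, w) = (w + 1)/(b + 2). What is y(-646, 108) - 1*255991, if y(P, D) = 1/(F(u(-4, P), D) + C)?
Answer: -9471669/37 ≈ -2.5599e+5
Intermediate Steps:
u(b, w) = (1 + w)/(2*(2 + b)) (u(b, w) = ((w + 1)/(b + 2))/2 = ((1 + w)/(2 + b))/2 = (1 + w)/(2*(2 + b)))
C = -557 (C = -4 - 553 = -557)
F(j, d) = 2*d + 2*j (F(j, d) = (d + j) + (d + j) = 2*d + 2*j)
y(P, D) = 1/(-1115/2 + 2*D - P/2) (y(P, D) = 1/((2*D + 2*((1 + P)/(2*(2 - 4)))) - 557) = 1/((2*D + 2*((½)*(1 + P)/(-2))) - 557) = 1/((2*D + 2*((½)*(-½)*(1 + P))) - 557) = 1/((2*D + 2*(-¼ - P/4)) - 557) = 1/((2*D + (-½ - P/2)) - 557) = 1/((-½ + 2*D - P/2) - 557) = 1/(-1115/2 + 2*D - P/2))
y(-646, 108) - 1*255991 = 2/(-1115 - 1*(-646) + 4*108) - 1*255991 = 2/(-1115 + 646 + 432) - 255991 = 2/(-37) - 255991 = 2*(-1/37) - 255991 = -2/37 - 255991 = -9471669/37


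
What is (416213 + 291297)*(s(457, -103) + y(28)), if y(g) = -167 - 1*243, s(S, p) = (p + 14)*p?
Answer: 6195665070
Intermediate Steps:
s(S, p) = p*(14 + p) (s(S, p) = (14 + p)*p = p*(14 + p))
y(g) = -410 (y(g) = -167 - 243 = -410)
(416213 + 291297)*(s(457, -103) + y(28)) = (416213 + 291297)*(-103*(14 - 103) - 410) = 707510*(-103*(-89) - 410) = 707510*(9167 - 410) = 707510*8757 = 6195665070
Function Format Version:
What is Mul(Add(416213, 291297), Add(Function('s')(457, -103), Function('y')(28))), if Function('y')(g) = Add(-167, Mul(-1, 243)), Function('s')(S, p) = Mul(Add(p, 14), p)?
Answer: 6195665070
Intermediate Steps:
Function('s')(S, p) = Mul(p, Add(14, p)) (Function('s')(S, p) = Mul(Add(14, p), p) = Mul(p, Add(14, p)))
Function('y')(g) = -410 (Function('y')(g) = Add(-167, -243) = -410)
Mul(Add(416213, 291297), Add(Function('s')(457, -103), Function('y')(28))) = Mul(Add(416213, 291297), Add(Mul(-103, Add(14, -103)), -410)) = Mul(707510, Add(Mul(-103, -89), -410)) = Mul(707510, Add(9167, -410)) = Mul(707510, 8757) = 6195665070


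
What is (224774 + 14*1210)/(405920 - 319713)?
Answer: 21974/7837 ≈ 2.8039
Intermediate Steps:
(224774 + 14*1210)/(405920 - 319713) = (224774 + 16940)/86207 = 241714*(1/86207) = 21974/7837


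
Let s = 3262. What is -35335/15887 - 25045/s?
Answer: -513152685/51823394 ≈ -9.9019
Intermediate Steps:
-35335/15887 - 25045/s = -35335/15887 - 25045/3262 = -513152685/51823394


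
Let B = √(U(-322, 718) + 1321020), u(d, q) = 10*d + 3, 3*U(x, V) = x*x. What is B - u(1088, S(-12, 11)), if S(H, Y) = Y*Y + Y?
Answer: -10883 + 2*√3050058/3 ≈ -9718.7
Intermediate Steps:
U(x, V) = x²/3 (U(x, V) = (x*x)/3 = x²/3)
S(H, Y) = Y + Y² (S(H, Y) = Y² + Y = Y + Y²)
u(d, q) = 3 + 10*d
B = 2*√3050058/3 (B = √((⅓)*(-322)² + 1321020) = √((⅓)*103684 + 1321020) = √(103684/3 + 1321020) = √(4066744/3) = 2*√3050058/3 ≈ 1164.3)
B - u(1088, S(-12, 11)) = 2*√3050058/3 - (3 + 10*1088) = 2*√3050058/3 - (3 + 10880) = 2*√3050058/3 - 1*10883 = 2*√3050058/3 - 10883 = -10883 + 2*√3050058/3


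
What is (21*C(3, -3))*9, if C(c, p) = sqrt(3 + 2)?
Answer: 189*sqrt(5) ≈ 422.62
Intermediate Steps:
C(c, p) = sqrt(5)
(21*C(3, -3))*9 = (21*sqrt(5))*9 = 189*sqrt(5)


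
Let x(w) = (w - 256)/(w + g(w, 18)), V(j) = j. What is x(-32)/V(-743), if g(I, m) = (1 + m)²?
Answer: 288/244447 ≈ 0.0011782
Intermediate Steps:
x(w) = (-256 + w)/(361 + w) (x(w) = (w - 256)/(w + (1 + 18)²) = (-256 + w)/(w + 19²) = (-256 + w)/(w + 361) = (-256 + w)/(361 + w))
x(-32)/V(-743) = ((-256 - 32)/(361 - 32))/(-743) = (-288/329)*(-1/743) = ((1/329)*(-288))*(-1/743) = -288/329*(-1/743) = 288/244447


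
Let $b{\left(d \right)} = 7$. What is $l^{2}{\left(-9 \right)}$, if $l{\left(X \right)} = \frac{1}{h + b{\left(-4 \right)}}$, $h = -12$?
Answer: $\frac{1}{25} \approx 0.04$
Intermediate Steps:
$l{\left(X \right)} = - \frac{1}{5}$ ($l{\left(X \right)} = \frac{1}{-12 + 7} = \frac{1}{-5} = - \frac{1}{5}$)
$l^{2}{\left(-9 \right)} = \left(- \frac{1}{5}\right)^{2} = \frac{1}{25}$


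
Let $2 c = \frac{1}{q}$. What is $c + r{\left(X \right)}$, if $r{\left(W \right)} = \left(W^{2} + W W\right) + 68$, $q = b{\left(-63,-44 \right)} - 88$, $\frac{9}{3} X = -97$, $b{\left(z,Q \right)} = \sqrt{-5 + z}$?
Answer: $\frac{1405433}{651} - \frac{i \sqrt{17}}{7812} \approx 2158.9 - 0.00052779 i$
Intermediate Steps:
$X = - \frac{97}{3}$ ($X = \frac{1}{3} \left(-97\right) = - \frac{97}{3} \approx -32.333$)
$q = -88 + 2 i \sqrt{17}$ ($q = \sqrt{-5 - 63} - 88 = \sqrt{-68} - 88 = 2 i \sqrt{17} - 88 = -88 + 2 i \sqrt{17} \approx -88.0 + 8.2462 i$)
$c = \frac{1}{2 \left(-88 + 2 i \sqrt{17}\right)} \approx -0.0056324 - 0.00052779 i$
$r{\left(W \right)} = 68 + 2 W^{2}$ ($r{\left(W \right)} = \left(W^{2} + W^{2}\right) + 68 = 2 W^{2} + 68 = 68 + 2 W^{2}$)
$c + r{\left(X \right)} = \left(- \frac{11}{1953} - \frac{i \sqrt{17}}{7812}\right) + \left(68 + 2 \left(- \frac{97}{3}\right)^{2}\right) = \left(- \frac{11}{1953} - \frac{i \sqrt{17}}{7812}\right) + \left(68 + 2 \cdot \frac{9409}{9}\right) = \left(- \frac{11}{1953} - \frac{i \sqrt{17}}{7812}\right) + \left(68 + \frac{18818}{9}\right) = \left(- \frac{11}{1953} - \frac{i \sqrt{17}}{7812}\right) + \frac{19430}{9} = \frac{1405433}{651} - \frac{i \sqrt{17}}{7812}$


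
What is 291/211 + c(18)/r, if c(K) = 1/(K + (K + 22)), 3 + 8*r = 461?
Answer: 1932953/1401251 ≈ 1.3794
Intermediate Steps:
r = 229/4 (r = -3/8 + (⅛)*461 = -3/8 + 461/8 = 229/4 ≈ 57.250)
c(K) = 1/(22 + 2*K) (c(K) = 1/(K + (22 + K)) = 1/(22 + 2*K))
291/211 + c(18)/r = 291/211 + (1/(2*(11 + 18)))/(229/4) = 291*(1/211) + ((½)/29)*(4/229) = 291/211 + ((½)*(1/29))*(4/229) = 291/211 + (1/58)*(4/229) = 291/211 + 2/6641 = 1932953/1401251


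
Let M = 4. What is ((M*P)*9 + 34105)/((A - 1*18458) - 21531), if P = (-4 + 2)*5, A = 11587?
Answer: -33745/28402 ≈ -1.1881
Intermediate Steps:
P = -10 (P = -2*5 = -10)
((M*P)*9 + 34105)/((A - 1*18458) - 21531) = ((4*(-10))*9 + 34105)/((11587 - 1*18458) - 21531) = (-40*9 + 34105)/((11587 - 18458) - 21531) = (-360 + 34105)/(-6871 - 21531) = 33745/(-28402) = 33745*(-1/28402) = -33745/28402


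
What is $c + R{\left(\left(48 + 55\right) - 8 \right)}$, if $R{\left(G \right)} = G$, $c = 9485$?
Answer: $9580$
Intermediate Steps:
$c + R{\left(\left(48 + 55\right) - 8 \right)} = 9485 + \left(\left(48 + 55\right) - 8\right) = 9485 + \left(103 - 8\right) = 9485 + 95 = 9580$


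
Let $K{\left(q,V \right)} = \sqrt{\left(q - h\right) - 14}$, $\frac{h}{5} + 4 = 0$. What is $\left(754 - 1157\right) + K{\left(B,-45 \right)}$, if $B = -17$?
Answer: $-403 + i \sqrt{11} \approx -403.0 + 3.3166 i$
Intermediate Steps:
$h = -20$ ($h = -20 + 5 \cdot 0 = -20 + 0 = -20$)
$K{\left(q,V \right)} = \sqrt{6 + q}$ ($K{\left(q,V \right)} = \sqrt{\left(q - -20\right) - 14} = \sqrt{\left(q + 20\right) - 14} = \sqrt{\left(20 + q\right) - 14} = \sqrt{6 + q}$)
$\left(754 - 1157\right) + K{\left(B,-45 \right)} = \left(754 - 1157\right) + \sqrt{6 - 17} = -403 + \sqrt{-11} = -403 + i \sqrt{11}$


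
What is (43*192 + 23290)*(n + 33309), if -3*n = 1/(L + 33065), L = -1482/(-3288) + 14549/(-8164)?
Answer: 58287007041686031950/55470983001 ≈ 1.0508e+9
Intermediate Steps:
L = -744543/559234 (L = -1482*(-1/3288) + 14549*(-1/8164) = 247/548 - 14549/8164 = -744543/559234 ≈ -1.3314)
n = -559234/55470983001 (n = -1/(3*(-744543/559234 + 33065)) = -1/(3*18490327667/559234) = -⅓*559234/18490327667 = -559234/55470983001 ≈ -1.0082e-5)
(43*192 + 23290)*(n + 33309) = (43*192 + 23290)*(-559234/55470983001 + 33309) = (8256 + 23290)*(1847682972221075/55470983001) = 31546*(1847682972221075/55470983001) = 58287007041686031950/55470983001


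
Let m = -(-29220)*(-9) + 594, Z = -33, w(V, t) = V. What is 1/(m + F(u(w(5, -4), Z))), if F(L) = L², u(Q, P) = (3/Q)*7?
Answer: -25/6559209 ≈ -3.8114e-6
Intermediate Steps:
u(Q, P) = 21/Q
m = -262386 (m = -974*270 + 594 = -262980 + 594 = -262386)
1/(m + F(u(w(5, -4), Z))) = 1/(-262386 + (21/5)²) = 1/(-262386 + 441/25) = 1/(-6559209/25) = -25/6559209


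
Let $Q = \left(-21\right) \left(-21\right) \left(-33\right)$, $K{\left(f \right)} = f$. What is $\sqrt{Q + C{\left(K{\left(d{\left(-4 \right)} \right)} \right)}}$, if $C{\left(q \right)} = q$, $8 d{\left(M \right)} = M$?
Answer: $\frac{i \sqrt{58214}}{2} \approx 120.64 i$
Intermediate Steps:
$d{\left(M \right)} = \frac{M}{8}$
$Q = -14553$ ($Q = 441 \left(-33\right) = -14553$)
$\sqrt{Q + C{\left(K{\left(d{\left(-4 \right)} \right)} \right)}} = \sqrt{-14553 + \frac{1}{8} \left(-4\right)} = \sqrt{-14553 - \frac{1}{2}} = \sqrt{- \frac{29107}{2}} = \frac{i \sqrt{58214}}{2}$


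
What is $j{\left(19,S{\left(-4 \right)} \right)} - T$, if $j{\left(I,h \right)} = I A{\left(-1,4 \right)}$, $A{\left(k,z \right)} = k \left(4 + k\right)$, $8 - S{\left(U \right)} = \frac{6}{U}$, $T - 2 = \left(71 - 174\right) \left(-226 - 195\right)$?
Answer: $-43422$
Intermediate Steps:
$T = 43365$ ($T = 2 + \left(71 - 174\right) \left(-226 - 195\right) = 2 - -43363 = 2 + 43363 = 43365$)
$S{\left(U \right)} = 8 - \frac{6}{U}$
$j{\left(I,h \right)} = - 3 I$ ($j{\left(I,h \right)} = I \left(- (4 - 1)\right) = I \left(\left(-1\right) 3\right) = I \left(-3\right) = - 3 I$)
$j{\left(19,S{\left(-4 \right)} \right)} - T = \left(-3\right) 19 - 43365 = -57 - 43365 = -43422$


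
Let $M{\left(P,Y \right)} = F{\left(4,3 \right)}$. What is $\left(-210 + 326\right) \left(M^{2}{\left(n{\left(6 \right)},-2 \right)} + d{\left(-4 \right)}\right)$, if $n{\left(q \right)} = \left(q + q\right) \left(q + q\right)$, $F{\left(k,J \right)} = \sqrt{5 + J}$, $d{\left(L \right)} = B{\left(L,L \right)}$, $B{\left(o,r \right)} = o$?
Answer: $464$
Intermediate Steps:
$d{\left(L \right)} = L$
$n{\left(q \right)} = 4 q^{2}$ ($n{\left(q \right)} = 2 q 2 q = 4 q^{2}$)
$M{\left(P,Y \right)} = 2 \sqrt{2}$ ($M{\left(P,Y \right)} = \sqrt{5 + 3} = \sqrt{8} = 2 \sqrt{2}$)
$\left(-210 + 326\right) \left(M^{2}{\left(n{\left(6 \right)},-2 \right)} + d{\left(-4 \right)}\right) = \left(-210 + 326\right) \left(\left(2 \sqrt{2}\right)^{2} - 4\right) = 116 \left(8 - 4\right) = 116 \cdot 4 = 464$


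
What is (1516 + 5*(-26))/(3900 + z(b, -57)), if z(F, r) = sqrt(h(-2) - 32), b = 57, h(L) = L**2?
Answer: 1351350/3802507 - 693*I*sqrt(7)/3802507 ≈ 0.35538 - 0.00048218*I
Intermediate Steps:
z(F, r) = 2*I*sqrt(7) (z(F, r) = sqrt((-2)**2 - 32) = sqrt(4 - 32) = sqrt(-28) = 2*I*sqrt(7))
(1516 + 5*(-26))/(3900 + z(b, -57)) = (1516 + 5*(-26))/(3900 + 2*I*sqrt(7)) = (1516 - 130)/(3900 + 2*I*sqrt(7)) = 1386/(3900 + 2*I*sqrt(7))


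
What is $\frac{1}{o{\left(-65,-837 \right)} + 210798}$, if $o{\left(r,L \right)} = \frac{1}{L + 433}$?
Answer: $\frac{404}{85162391} \approx 4.7439 \cdot 10^{-6}$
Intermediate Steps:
$o{\left(r,L \right)} = \frac{1}{433 + L}$
$\frac{1}{o{\left(-65,-837 \right)} + 210798} = \frac{1}{\frac{1}{433 - 837} + 210798} = \frac{1}{\frac{1}{-404} + 210798} = \frac{1}{- \frac{1}{404} + 210798} = \frac{1}{\frac{85162391}{404}} = \frac{404}{85162391}$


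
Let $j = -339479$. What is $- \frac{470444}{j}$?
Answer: $\frac{470444}{339479} \approx 1.3858$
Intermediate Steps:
$- \frac{470444}{j} = - \frac{470444}{-339479} = \left(-470444\right) \left(- \frac{1}{339479}\right) = \frac{470444}{339479}$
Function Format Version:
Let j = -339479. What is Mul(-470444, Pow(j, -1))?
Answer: Rational(470444, 339479) ≈ 1.3858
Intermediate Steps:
Mul(-470444, Pow(j, -1)) = Mul(-470444, Pow(-339479, -1)) = Mul(-470444, Rational(-1, 339479)) = Rational(470444, 339479)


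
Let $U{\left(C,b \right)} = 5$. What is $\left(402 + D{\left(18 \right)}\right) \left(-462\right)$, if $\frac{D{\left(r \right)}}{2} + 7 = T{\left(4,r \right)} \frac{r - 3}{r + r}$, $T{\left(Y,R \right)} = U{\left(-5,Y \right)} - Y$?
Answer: $-179641$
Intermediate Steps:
$T{\left(Y,R \right)} = 5 - Y$
$D{\left(r \right)} = -14 + \frac{-3 + r}{r}$ ($D{\left(r \right)} = -14 + 2 \left(5 - 4\right) \frac{r - 3}{r + r} = -14 + 2 \left(5 - 4\right) \frac{-3 + r}{2 r} = -14 + 2 \cdot 1 \left(-3 + r\right) \frac{1}{2 r} = -14 + 2 \cdot 1 \frac{-3 + r}{2 r} = -14 + 2 \frac{-3 + r}{2 r} = -14 + \frac{-3 + r}{r}$)
$\left(402 + D{\left(18 \right)}\right) \left(-462\right) = \left(402 - \left(13 + \frac{3}{18}\right)\right) \left(-462\right) = \left(402 - \frac{79}{6}\right) \left(-462\right) = \frac{2333}{6} \left(-462\right) = -179641$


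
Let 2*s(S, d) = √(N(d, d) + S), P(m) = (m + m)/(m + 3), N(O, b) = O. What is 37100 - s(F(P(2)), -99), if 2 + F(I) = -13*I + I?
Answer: 37100 - I*√2765/10 ≈ 37100.0 - 5.2583*I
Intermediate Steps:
P(m) = 2*m/(3 + m) (P(m) = (2*m)/(3 + m) = 2*m/(3 + m))
F(I) = -2 - 12*I (F(I) = -2 + (-13*I + I) = -2 - 12*I)
s(S, d) = √(S + d)/2 (s(S, d) = √(d + S)/2 = √(S + d)/2)
37100 - s(F(P(2)), -99) = 37100 - √((-2 - 24*2/(3 + 2)) - 99)/2 = 37100 - √((-2 - 24*2/5) - 99)/2 = 37100 - √((-2 - 12*⅘) - 99)/2 = 37100 - √((-2 - 48/5) - 99)/2 = 37100 - √(-58/5 - 99)/2 = 37100 - √(-553/5)/2 = 37100 - I*√2765/5/2 = 37100 - I*√2765/10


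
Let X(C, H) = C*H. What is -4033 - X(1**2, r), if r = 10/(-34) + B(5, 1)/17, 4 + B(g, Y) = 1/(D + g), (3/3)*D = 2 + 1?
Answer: -548417/136 ≈ -4032.5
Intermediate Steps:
D = 3 (D = 2 + 1 = 3)
B(g, Y) = -4 + 1/(3 + g)
r = -71/136 (r = 10/(-34) + ((-11 - 4*5)/(3 + 5))/17 = 10*(-1/34) + ((-11 - 20)/8)*(1/17) = -5/17 + ((1/8)*(-31))*(1/17) = -5/17 - 31/8*1/17 = -5/17 - 31/136 = -71/136 ≈ -0.52206)
-4033 - X(1**2, r) = -4033 - 1**2*(-71)/136 = -4033 - (-71)/136 = -4033 - 1*(-71/136) = -4033 + 71/136 = -548417/136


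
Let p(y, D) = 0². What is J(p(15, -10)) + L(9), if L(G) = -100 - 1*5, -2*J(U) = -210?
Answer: 0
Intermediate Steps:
p(y, D) = 0
J(U) = 105 (J(U) = -½*(-210) = 105)
L(G) = -105 (L(G) = -100 - 5 = -105)
J(p(15, -10)) + L(9) = 105 - 105 = 0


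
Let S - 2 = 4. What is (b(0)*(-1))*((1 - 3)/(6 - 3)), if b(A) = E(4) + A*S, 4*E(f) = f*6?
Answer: 4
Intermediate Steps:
S = 6 (S = 2 + 4 = 6)
E(f) = 3*f/2 (E(f) = (f*6)/4 = (6*f)/4 = 3*f/2)
b(A) = 6 + 6*A (b(A) = (3/2)*4 + A*6 = 6 + 6*A)
(b(0)*(-1))*((1 - 3)/(6 - 3)) = ((6 + 6*0)*(-1))*((1 - 3)/(6 - 3)) = ((6 + 0)*(-1))*(-2/3) = (6*(-1))*(-2*⅓) = -6*(-⅔) = 4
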